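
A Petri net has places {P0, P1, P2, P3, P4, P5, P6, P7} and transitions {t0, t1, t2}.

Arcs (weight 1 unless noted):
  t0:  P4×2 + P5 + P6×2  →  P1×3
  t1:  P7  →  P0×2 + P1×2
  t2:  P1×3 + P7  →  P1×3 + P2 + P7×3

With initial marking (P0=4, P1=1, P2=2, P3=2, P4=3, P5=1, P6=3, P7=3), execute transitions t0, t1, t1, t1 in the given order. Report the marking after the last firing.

(P0=10, P1=10, P2=2, P3=2, P4=1, P5=0, P6=1, P7=0)

step 1: fire t0:  (P0=4, P1=1, P2=2, P3=2, P4=3, P5=1, P6=3, P7=3) → (P0=4, P1=4, P2=2, P3=2, P4=1, P5=0, P6=1, P7=3)
step 2: fire t1:  (P0=4, P1=4, P2=2, P3=2, P4=1, P5=0, P6=1, P7=3) → (P0=6, P1=6, P2=2, P3=2, P4=1, P5=0, P6=1, P7=2)
step 3: fire t1:  (P0=6, P1=6, P2=2, P3=2, P4=1, P5=0, P6=1, P7=2) → (P0=8, P1=8, P2=2, P3=2, P4=1, P5=0, P6=1, P7=1)
step 4: fire t1:  (P0=8, P1=8, P2=2, P3=2, P4=1, P5=0, P6=1, P7=1) → (P0=10, P1=10, P2=2, P3=2, P4=1, P5=0, P6=1, P7=0)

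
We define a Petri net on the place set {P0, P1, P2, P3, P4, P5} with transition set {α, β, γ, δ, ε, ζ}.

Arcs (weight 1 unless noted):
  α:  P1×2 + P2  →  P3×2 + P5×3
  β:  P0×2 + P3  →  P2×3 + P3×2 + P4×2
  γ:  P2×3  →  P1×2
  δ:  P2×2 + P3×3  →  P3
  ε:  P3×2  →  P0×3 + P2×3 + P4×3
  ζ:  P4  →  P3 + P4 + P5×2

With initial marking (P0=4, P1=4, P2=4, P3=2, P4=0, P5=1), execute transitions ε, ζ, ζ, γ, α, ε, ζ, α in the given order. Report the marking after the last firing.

(P0=10, P1=2, P2=5, P3=5, P4=6, P5=13)

step 1: fire ε:  (P0=4, P1=4, P2=4, P3=2, P4=0, P5=1) → (P0=7, P1=4, P2=7, P3=0, P4=3, P5=1)
step 2: fire ζ:  (P0=7, P1=4, P2=7, P3=0, P4=3, P5=1) → (P0=7, P1=4, P2=7, P3=1, P4=3, P5=3)
step 3: fire ζ:  (P0=7, P1=4, P2=7, P3=1, P4=3, P5=3) → (P0=7, P1=4, P2=7, P3=2, P4=3, P5=5)
step 4: fire γ:  (P0=7, P1=4, P2=7, P3=2, P4=3, P5=5) → (P0=7, P1=6, P2=4, P3=2, P4=3, P5=5)
step 5: fire α:  (P0=7, P1=6, P2=4, P3=2, P4=3, P5=5) → (P0=7, P1=4, P2=3, P3=4, P4=3, P5=8)
step 6: fire ε:  (P0=7, P1=4, P2=3, P3=4, P4=3, P5=8) → (P0=10, P1=4, P2=6, P3=2, P4=6, P5=8)
step 7: fire ζ:  (P0=10, P1=4, P2=6, P3=2, P4=6, P5=8) → (P0=10, P1=4, P2=6, P3=3, P4=6, P5=10)
step 8: fire α:  (P0=10, P1=4, P2=6, P3=3, P4=6, P5=10) → (P0=10, P1=2, P2=5, P3=5, P4=6, P5=13)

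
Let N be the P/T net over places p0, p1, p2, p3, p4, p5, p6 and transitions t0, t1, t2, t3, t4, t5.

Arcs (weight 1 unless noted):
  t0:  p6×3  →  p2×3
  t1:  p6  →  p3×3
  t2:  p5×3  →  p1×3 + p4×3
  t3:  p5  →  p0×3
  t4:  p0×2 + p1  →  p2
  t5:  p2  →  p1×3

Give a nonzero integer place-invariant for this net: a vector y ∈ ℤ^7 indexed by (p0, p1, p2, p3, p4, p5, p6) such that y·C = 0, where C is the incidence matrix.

Incidence matrix C (rows=places, cols=transitions):
       t0   t1   t2   t3   t4   t5
   p0   0    0    0    3   -2    0
   p1   0    0    3    0   -1    3
   p2   3    0    0    0    1   -1
   p3   0    3    0    0    0    0
   p4   0    0    3    0    0    0
   p5   0    0   -3   -1    0    0
   p6  -3   -1    0    0    0    0

Candidate y = [1, 1, 3, 1, 2, 3, 3]; check y·C column-wise:
  col t0: 1·0 + 1·0 + 3·3 + 1·0 + 2·0 + 3·0 + 3·-3 = 0
  col t1: 1·0 + 1·0 + 3·0 + 1·3 + 2·0 + 3·0 + 3·-1 = 0
  col t2: 1·0 + 1·3 + 3·0 + 1·0 + 2·3 + 3·-3 + 3·0 = 0
  col t3: 1·3 + 1·0 + 3·0 + 1·0 + 2·0 + 3·-1 + 3·0 = 0
  col t4: 1·-2 + 1·-1 + 3·1 + 1·0 + 2·0 + 3·0 + 3·0 = 0
  col t5: 1·0 + 1·3 + 3·-1 + 1·0 + 2·0 + 3·0 + 3·0 = 0

y = (p0:1, p1:1, p2:3, p3:1, p4:2, p5:3, p6:3)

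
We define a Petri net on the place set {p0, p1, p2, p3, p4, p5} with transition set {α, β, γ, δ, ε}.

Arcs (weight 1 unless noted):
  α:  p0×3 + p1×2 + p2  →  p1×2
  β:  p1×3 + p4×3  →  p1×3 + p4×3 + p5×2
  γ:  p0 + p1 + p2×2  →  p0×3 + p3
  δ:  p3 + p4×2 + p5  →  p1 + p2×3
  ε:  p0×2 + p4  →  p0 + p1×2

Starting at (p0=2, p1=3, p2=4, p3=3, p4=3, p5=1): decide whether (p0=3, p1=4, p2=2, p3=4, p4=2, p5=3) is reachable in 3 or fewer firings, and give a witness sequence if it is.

YES — reachable via ⟨β, γ, ε⟩ (3 firings)

step 1: fire β:  (p0=2, p1=3, p2=4, p3=3, p4=3, p5=1) → (p0=2, p1=3, p2=4, p3=3, p4=3, p5=3)
step 2: fire γ:  (p0=2, p1=3, p2=4, p3=3, p4=3, p5=3) → (p0=4, p1=2, p2=2, p3=4, p4=3, p5=3)
step 3: fire ε:  (p0=4, p1=2, p2=2, p3=4, p4=3, p5=3) → (p0=3, p1=4, p2=2, p3=4, p4=2, p5=3)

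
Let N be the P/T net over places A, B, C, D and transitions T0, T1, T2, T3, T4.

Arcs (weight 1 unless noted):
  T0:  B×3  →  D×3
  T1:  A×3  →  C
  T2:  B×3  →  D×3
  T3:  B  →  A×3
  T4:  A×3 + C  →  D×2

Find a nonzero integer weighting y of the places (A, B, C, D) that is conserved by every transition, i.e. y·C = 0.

y = (A:1, B:3, C:3, D:3)

Incidence matrix C (rows=places, cols=transitions):
       T0   T1   T2   T3   T4
    A   0   -3    0    3   -3
    B  -3    0   -3   -1    0
    C   0    1    0    0   -1
    D   3    0    3    0    2

Candidate y = [1, 3, 3, 3]; check y·C column-wise:
  col T0: 1·0 + 3·-3 + 3·0 + 3·3 = 0
  col T1: 1·-3 + 3·0 + 3·1 + 3·0 = 0
  col T2: 1·0 + 3·-3 + 3·0 + 3·3 = 0
  col T3: 1·3 + 3·-1 + 3·0 + 3·0 = 0
  col T4: 1·-3 + 3·0 + 3·-1 + 3·2 = 0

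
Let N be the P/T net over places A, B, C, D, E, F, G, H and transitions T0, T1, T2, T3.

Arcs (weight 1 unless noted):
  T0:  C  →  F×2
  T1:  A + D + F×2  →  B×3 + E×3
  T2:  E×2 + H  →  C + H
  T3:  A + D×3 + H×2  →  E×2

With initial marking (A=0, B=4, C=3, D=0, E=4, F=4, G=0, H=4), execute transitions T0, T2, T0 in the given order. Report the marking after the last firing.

step 1: fire T0:  (A=0, B=4, C=3, D=0, E=4, F=4, G=0, H=4) → (A=0, B=4, C=2, D=0, E=4, F=6, G=0, H=4)
step 2: fire T2:  (A=0, B=4, C=2, D=0, E=4, F=6, G=0, H=4) → (A=0, B=4, C=3, D=0, E=2, F=6, G=0, H=4)
step 3: fire T0:  (A=0, B=4, C=3, D=0, E=2, F=6, G=0, H=4) → (A=0, B=4, C=2, D=0, E=2, F=8, G=0, H=4)

(A=0, B=4, C=2, D=0, E=2, F=8, G=0, H=4)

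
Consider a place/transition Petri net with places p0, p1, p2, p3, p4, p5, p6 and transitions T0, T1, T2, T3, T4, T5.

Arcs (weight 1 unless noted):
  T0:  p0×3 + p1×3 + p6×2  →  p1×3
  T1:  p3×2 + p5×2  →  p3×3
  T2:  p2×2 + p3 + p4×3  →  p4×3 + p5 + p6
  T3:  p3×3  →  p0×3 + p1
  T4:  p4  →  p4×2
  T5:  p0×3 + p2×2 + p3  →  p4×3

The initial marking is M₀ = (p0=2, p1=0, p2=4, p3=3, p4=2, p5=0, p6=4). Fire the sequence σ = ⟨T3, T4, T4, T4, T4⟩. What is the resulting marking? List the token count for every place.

(p0=5, p1=1, p2=4, p3=0, p4=6, p5=0, p6=4)

step 1: fire T3:  (p0=2, p1=0, p2=4, p3=3, p4=2, p5=0, p6=4) → (p0=5, p1=1, p2=4, p3=0, p4=2, p5=0, p6=4)
step 2: fire T4:  (p0=5, p1=1, p2=4, p3=0, p4=2, p5=0, p6=4) → (p0=5, p1=1, p2=4, p3=0, p4=3, p5=0, p6=4)
step 3: fire T4:  (p0=5, p1=1, p2=4, p3=0, p4=3, p5=0, p6=4) → (p0=5, p1=1, p2=4, p3=0, p4=4, p5=0, p6=4)
step 4: fire T4:  (p0=5, p1=1, p2=4, p3=0, p4=4, p5=0, p6=4) → (p0=5, p1=1, p2=4, p3=0, p4=5, p5=0, p6=4)
step 5: fire T4:  (p0=5, p1=1, p2=4, p3=0, p4=5, p5=0, p6=4) → (p0=5, p1=1, p2=4, p3=0, p4=6, p5=0, p6=4)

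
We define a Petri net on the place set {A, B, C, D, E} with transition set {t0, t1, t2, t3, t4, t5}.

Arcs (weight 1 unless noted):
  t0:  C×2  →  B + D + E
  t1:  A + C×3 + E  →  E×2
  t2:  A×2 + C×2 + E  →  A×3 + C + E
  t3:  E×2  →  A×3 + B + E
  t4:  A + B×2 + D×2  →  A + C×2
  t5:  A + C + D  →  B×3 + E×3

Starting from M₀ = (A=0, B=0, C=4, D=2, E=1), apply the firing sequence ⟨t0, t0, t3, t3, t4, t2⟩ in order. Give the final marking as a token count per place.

(A=7, B=2, C=1, D=2, E=1)

step 1: fire t0:  (A=0, B=0, C=4, D=2, E=1) → (A=0, B=1, C=2, D=3, E=2)
step 2: fire t0:  (A=0, B=1, C=2, D=3, E=2) → (A=0, B=2, C=0, D=4, E=3)
step 3: fire t3:  (A=0, B=2, C=0, D=4, E=3) → (A=3, B=3, C=0, D=4, E=2)
step 4: fire t3:  (A=3, B=3, C=0, D=4, E=2) → (A=6, B=4, C=0, D=4, E=1)
step 5: fire t4:  (A=6, B=4, C=0, D=4, E=1) → (A=6, B=2, C=2, D=2, E=1)
step 6: fire t2:  (A=6, B=2, C=2, D=2, E=1) → (A=7, B=2, C=1, D=2, E=1)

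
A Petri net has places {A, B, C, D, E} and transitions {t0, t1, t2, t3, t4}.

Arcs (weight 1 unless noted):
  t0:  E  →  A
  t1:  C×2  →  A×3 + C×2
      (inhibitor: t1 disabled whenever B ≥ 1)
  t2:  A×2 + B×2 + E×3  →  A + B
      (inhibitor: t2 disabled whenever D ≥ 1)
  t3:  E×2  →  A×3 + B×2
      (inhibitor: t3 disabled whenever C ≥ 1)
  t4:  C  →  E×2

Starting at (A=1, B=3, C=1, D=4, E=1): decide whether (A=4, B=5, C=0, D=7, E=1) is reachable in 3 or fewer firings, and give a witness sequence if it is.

NO — not reachable within 3 firings

depth 0: 1 marking
depth 1: 3 markings reached so far
depth 2: 5 markings reached so far
depth 3: 7 markings reached so far
target is not among the 7 markings reachable within 3 steps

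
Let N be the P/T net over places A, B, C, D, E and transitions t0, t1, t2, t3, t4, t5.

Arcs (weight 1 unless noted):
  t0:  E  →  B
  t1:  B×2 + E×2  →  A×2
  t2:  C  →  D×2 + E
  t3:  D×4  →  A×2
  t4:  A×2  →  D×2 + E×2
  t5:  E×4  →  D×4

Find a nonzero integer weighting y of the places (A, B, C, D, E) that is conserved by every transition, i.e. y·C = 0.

y = (A:2, B:1, C:3, D:1, E:1)

Incidence matrix C (rows=places, cols=transitions):
       t0   t1   t2   t3   t4   t5
    A   0    2    0    2   -2    0
    B   1   -2    0    0    0    0
    C   0    0   -1    0    0    0
    D   0    0    2   -4    2    4
    E  -1   -2    1    0    2   -4

Candidate y = [2, 1, 3, 1, 1]; check y·C column-wise:
  col t0: 2·0 + 1·1 + 3·0 + 1·0 + 1·-1 = 0
  col t1: 2·2 + 1·-2 + 3·0 + 1·0 + 1·-2 = 0
  col t2: 2·0 + 1·0 + 3·-1 + 1·2 + 1·1 = 0
  col t3: 2·2 + 1·0 + 3·0 + 1·-4 + 1·0 = 0
  col t4: 2·-2 + 1·0 + 3·0 + 1·2 + 1·2 = 0
  col t5: 2·0 + 1·0 + 3·0 + 1·4 + 1·-4 = 0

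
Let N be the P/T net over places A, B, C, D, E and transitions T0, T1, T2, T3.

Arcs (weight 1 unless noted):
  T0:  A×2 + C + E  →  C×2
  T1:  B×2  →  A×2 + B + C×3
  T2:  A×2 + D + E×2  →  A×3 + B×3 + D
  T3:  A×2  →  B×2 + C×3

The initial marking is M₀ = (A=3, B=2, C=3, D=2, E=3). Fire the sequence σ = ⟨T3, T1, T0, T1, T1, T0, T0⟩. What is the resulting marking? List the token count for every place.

(A=1, B=1, C=18, D=2, E=0)

step 1: fire T3:  (A=3, B=2, C=3, D=2, E=3) → (A=1, B=4, C=6, D=2, E=3)
step 2: fire T1:  (A=1, B=4, C=6, D=2, E=3) → (A=3, B=3, C=9, D=2, E=3)
step 3: fire T0:  (A=3, B=3, C=9, D=2, E=3) → (A=1, B=3, C=10, D=2, E=2)
step 4: fire T1:  (A=1, B=3, C=10, D=2, E=2) → (A=3, B=2, C=13, D=2, E=2)
step 5: fire T1:  (A=3, B=2, C=13, D=2, E=2) → (A=5, B=1, C=16, D=2, E=2)
step 6: fire T0:  (A=5, B=1, C=16, D=2, E=2) → (A=3, B=1, C=17, D=2, E=1)
step 7: fire T0:  (A=3, B=1, C=17, D=2, E=1) → (A=1, B=1, C=18, D=2, E=0)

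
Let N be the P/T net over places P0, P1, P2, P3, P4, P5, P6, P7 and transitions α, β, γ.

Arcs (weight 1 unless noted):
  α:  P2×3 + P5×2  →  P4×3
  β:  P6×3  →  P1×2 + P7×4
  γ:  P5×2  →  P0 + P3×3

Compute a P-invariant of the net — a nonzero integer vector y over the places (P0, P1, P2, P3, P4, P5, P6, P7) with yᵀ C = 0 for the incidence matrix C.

y = (P0:3, P1:0, P2:0, P3:-1, P4:0, P5:0, P6:0, P7:0)

Incidence matrix C (rows=places, cols=transitions):
        α    β    γ
   P0   0    0    1
   P1   0    2    0
   P2  -3    0    0
   P3   0    0    3
   P4   3    0    0
   P5  -2    0   -2
   P6   0   -3    0
   P7   0    4    0

Candidate y = [3, 0, 0, -1, 0, 0, 0, 0]; check y·C column-wise:
  col α: 3·0 + 0·-3 + -1·0 + 0·3 + 0·-2 = 0
  col β: 3·0 + 0·2 + -1·0 + 0·-3 + 0·4 = 0
  col γ: 3·1 + -1·3 + 0·-2 = 0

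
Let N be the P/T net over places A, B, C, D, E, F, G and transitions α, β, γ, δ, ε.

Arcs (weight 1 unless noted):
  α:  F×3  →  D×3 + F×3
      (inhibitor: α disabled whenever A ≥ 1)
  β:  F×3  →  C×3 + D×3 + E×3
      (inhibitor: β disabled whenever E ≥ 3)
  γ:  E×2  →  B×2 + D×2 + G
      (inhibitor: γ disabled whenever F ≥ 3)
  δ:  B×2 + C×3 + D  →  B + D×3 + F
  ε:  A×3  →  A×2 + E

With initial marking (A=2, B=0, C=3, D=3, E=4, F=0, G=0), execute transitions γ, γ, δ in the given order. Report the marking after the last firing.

(A=2, B=3, C=0, D=9, E=0, F=1, G=2)

step 1: fire γ:  (A=2, B=0, C=3, D=3, E=4, F=0, G=0) → (A=2, B=2, C=3, D=5, E=2, F=0, G=1)
step 2: fire γ:  (A=2, B=2, C=3, D=5, E=2, F=0, G=1) → (A=2, B=4, C=3, D=7, E=0, F=0, G=2)
step 3: fire δ:  (A=2, B=4, C=3, D=7, E=0, F=0, G=2) → (A=2, B=3, C=0, D=9, E=0, F=1, G=2)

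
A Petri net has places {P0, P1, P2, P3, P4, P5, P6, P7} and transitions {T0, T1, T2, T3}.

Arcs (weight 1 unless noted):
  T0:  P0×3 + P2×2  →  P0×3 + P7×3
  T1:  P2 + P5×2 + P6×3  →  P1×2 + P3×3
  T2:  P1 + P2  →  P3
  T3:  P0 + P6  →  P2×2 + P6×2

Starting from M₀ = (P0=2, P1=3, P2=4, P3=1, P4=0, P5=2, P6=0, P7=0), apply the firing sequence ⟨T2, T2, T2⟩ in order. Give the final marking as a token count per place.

(P0=2, P1=0, P2=1, P3=4, P4=0, P5=2, P6=0, P7=0)

step 1: fire T2:  (P0=2, P1=3, P2=4, P3=1, P4=0, P5=2, P6=0, P7=0) → (P0=2, P1=2, P2=3, P3=2, P4=0, P5=2, P6=0, P7=0)
step 2: fire T2:  (P0=2, P1=2, P2=3, P3=2, P4=0, P5=2, P6=0, P7=0) → (P0=2, P1=1, P2=2, P3=3, P4=0, P5=2, P6=0, P7=0)
step 3: fire T2:  (P0=2, P1=1, P2=2, P3=3, P4=0, P5=2, P6=0, P7=0) → (P0=2, P1=0, P2=1, P3=4, P4=0, P5=2, P6=0, P7=0)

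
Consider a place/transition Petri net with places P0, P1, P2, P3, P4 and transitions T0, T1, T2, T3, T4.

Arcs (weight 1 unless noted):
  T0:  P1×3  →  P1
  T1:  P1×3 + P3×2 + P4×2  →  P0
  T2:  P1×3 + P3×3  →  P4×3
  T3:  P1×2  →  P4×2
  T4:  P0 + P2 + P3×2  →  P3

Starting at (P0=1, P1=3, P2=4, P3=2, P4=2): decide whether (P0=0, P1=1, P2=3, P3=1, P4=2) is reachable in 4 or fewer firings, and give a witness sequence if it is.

step 1: fire T0:  (P0=1, P1=3, P2=4, P3=2, P4=2) → (P0=1, P1=1, P2=4, P3=2, P4=2)
step 2: fire T4:  (P0=1, P1=1, P2=4, P3=2, P4=2) → (P0=0, P1=1, P2=3, P3=1, P4=2)

YES — reachable via ⟨T0, T4⟩ (2 firings)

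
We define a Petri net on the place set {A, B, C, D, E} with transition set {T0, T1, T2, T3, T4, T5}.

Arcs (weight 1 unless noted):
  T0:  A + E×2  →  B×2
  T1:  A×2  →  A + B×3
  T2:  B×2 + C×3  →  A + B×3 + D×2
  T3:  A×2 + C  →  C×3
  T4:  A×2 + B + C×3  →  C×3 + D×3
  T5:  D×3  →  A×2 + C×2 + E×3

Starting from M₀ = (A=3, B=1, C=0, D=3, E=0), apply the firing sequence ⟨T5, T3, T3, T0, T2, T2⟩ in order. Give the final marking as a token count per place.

(A=2, B=5, C=0, D=4, E=1)

step 1: fire T5:  (A=3, B=1, C=0, D=3, E=0) → (A=5, B=1, C=2, D=0, E=3)
step 2: fire T3:  (A=5, B=1, C=2, D=0, E=3) → (A=3, B=1, C=4, D=0, E=3)
step 3: fire T3:  (A=3, B=1, C=4, D=0, E=3) → (A=1, B=1, C=6, D=0, E=3)
step 4: fire T0:  (A=1, B=1, C=6, D=0, E=3) → (A=0, B=3, C=6, D=0, E=1)
step 5: fire T2:  (A=0, B=3, C=6, D=0, E=1) → (A=1, B=4, C=3, D=2, E=1)
step 6: fire T2:  (A=1, B=4, C=3, D=2, E=1) → (A=2, B=5, C=0, D=4, E=1)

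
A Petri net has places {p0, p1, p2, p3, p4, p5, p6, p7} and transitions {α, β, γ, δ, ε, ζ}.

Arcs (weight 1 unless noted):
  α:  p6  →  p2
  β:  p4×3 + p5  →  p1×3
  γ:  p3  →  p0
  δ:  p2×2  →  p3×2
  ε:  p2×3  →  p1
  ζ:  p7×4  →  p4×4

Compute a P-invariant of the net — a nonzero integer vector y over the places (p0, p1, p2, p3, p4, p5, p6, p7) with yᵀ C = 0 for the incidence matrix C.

Incidence matrix C (rows=places, cols=transitions):
        α    β    γ    δ    ε    ζ
   p0   0    0    1    0    0    0
   p1   0    3    0    0    1    0
   p2   1    0    0   -2   -3    0
   p3   0    0   -1    2    0    0
   p4   0   -3    0    0    0    4
   p5   0   -1    0    0    0    0
   p6  -1    0    0    0    0    0
   p7   0    0    0    0    0   -4

Candidate y = [1, 3, 1, 1, 0, 9, 1, 0]; check y·C column-wise:
  col α: 1·0 + 3·0 + 1·1 + 1·0 + 9·0 + 1·-1 = 0
  col β: 1·0 + 3·3 + 1·0 + 1·0 + 0·-3 + 9·-1 + 1·0 = 0
  col γ: 1·1 + 3·0 + 1·0 + 1·-1 + 9·0 + 1·0 = 0
  col δ: 1·0 + 3·0 + 1·-2 + 1·2 + 9·0 + 1·0 = 0
  col ε: 1·0 + 3·1 + 1·-3 + 1·0 + 9·0 + 1·0 = 0
  col ζ: 1·0 + 3·0 + 1·0 + 1·0 + 0·4 + 9·0 + 1·0 + 0·-4 = 0

y = (p0:1, p1:3, p2:1, p3:1, p4:0, p5:9, p6:1, p7:0)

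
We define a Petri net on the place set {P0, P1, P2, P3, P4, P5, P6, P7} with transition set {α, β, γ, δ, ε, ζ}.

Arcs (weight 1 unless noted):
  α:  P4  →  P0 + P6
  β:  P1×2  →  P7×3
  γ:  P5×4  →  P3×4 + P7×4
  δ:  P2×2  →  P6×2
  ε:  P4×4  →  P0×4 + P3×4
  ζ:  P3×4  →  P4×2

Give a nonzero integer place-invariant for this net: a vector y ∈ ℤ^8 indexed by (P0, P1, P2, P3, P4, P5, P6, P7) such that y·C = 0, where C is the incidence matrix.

Incidence matrix C (rows=places, cols=transitions):
        α    β    γ    δ    ε    ζ
   P0   1    0    0    0    4    0
   P1   0   -2    0    0    0    0
   P2   0    0    0   -2    0    0
   P3   0    0    4    0    4   -4
   P4  -1    0    0    0   -4    2
   P5   0    0   -4    0    0    0
   P6   1    0    0    2    0    0
   P7   0    3    4    0    0    0

Candidate y = [1, 0, 1, 1, 2, 1, 1, 0]; check y·C column-wise:
  col α: 1·1 + 1·0 + 1·0 + 2·-1 + 1·0 + 1·1 = 0
  col β: 1·0 + 0·-2 + 1·0 + 1·0 + 2·0 + 1·0 + 1·0 + 0·3 = 0
  col γ: 1·0 + 1·0 + 1·4 + 2·0 + 1·-4 + 1·0 + 0·4 = 0
  col δ: 1·0 + 1·-2 + 1·0 + 2·0 + 1·0 + 1·2 = 0
  col ε: 1·4 + 1·0 + 1·4 + 2·-4 + 1·0 + 1·0 = 0
  col ζ: 1·0 + 1·0 + 1·-4 + 2·2 + 1·0 + 1·0 = 0

y = (P0:1, P1:0, P2:1, P3:1, P4:2, P5:1, P6:1, P7:0)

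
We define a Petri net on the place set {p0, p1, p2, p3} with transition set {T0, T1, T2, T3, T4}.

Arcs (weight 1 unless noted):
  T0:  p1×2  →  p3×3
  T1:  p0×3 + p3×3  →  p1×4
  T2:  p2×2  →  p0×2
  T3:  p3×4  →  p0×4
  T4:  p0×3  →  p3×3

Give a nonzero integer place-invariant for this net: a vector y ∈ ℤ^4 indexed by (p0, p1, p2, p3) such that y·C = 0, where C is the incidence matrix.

y = (p0:2, p1:3, p2:2, p3:2)

Incidence matrix C (rows=places, cols=transitions):
       T0   T1   T2   T3   T4
   p0   0   -3    2    4   -3
   p1  -2    4    0    0    0
   p2   0    0   -2    0    0
   p3   3   -3    0   -4    3

Candidate y = [2, 3, 2, 2]; check y·C column-wise:
  col T0: 2·0 + 3·-2 + 2·0 + 2·3 = 0
  col T1: 2·-3 + 3·4 + 2·0 + 2·-3 = 0
  col T2: 2·2 + 3·0 + 2·-2 + 2·0 = 0
  col T3: 2·4 + 3·0 + 2·0 + 2·-4 = 0
  col T4: 2·-3 + 3·0 + 2·0 + 2·3 = 0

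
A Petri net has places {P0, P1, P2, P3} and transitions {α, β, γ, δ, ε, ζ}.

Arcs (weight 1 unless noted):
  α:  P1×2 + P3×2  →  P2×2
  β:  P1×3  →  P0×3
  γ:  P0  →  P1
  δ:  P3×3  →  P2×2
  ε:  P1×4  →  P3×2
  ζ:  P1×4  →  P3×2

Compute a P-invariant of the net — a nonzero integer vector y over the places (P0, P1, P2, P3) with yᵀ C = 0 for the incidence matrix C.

Incidence matrix C (rows=places, cols=transitions):
        α    β    γ    δ    ε    ζ
   P0   0    3   -1    0    0    0
   P1  -2   -3    1    0   -4   -4
   P2   2    0    0    2    0    0
   P3  -2    0    0   -3    2    2

Candidate y = [1, 1, 3, 2]; check y·C column-wise:
  col α: 1·0 + 1·-2 + 3·2 + 2·-2 = 0
  col β: 1·3 + 1·-3 + 3·0 + 2·0 = 0
  col γ: 1·-1 + 1·1 + 3·0 + 2·0 = 0
  col δ: 1·0 + 1·0 + 3·2 + 2·-3 = 0
  col ε: 1·0 + 1·-4 + 3·0 + 2·2 = 0
  col ζ: 1·0 + 1·-4 + 3·0 + 2·2 = 0

y = (P0:1, P1:1, P2:3, P3:2)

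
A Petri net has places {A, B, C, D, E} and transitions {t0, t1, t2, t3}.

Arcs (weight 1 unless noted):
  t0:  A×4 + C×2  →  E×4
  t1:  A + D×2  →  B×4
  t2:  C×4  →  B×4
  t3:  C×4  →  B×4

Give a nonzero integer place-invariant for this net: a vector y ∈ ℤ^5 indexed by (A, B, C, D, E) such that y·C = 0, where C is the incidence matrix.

Incidence matrix C (rows=places, cols=transitions):
       t0   t1   t2   t3
    A  -4   -1    0    0
    B   0    4    4    4
    C  -2    0   -4   -4
    D   0   -2    0    0
    E   4    0    0    0

Candidate y = [2, -4, -4, -9, 0]; check y·C column-wise:
  col t0: 2·-4 + -4·0 + -4·-2 + -9·0 + 0·4 = 0
  col t1: 2·-1 + -4·4 + -4·0 + -9·-2 = 0
  col t2: 2·0 + -4·4 + -4·-4 + -9·0 = 0
  col t3: 2·0 + -4·4 + -4·-4 + -9·0 = 0

y = (A:2, B:-4, C:-4, D:-9, E:0)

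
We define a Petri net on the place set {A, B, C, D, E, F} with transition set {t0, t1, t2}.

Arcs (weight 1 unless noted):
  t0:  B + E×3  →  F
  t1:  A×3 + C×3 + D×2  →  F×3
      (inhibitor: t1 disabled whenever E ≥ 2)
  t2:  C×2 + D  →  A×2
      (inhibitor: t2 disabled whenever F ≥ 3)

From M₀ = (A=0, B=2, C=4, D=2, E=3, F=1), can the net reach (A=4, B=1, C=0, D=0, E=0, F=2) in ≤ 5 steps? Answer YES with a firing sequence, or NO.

step 1: fire t0:  (A=0, B=2, C=4, D=2, E=3, F=1) → (A=0, B=1, C=4, D=2, E=0, F=2)
step 2: fire t2:  (A=0, B=1, C=4, D=2, E=0, F=2) → (A=2, B=1, C=2, D=1, E=0, F=2)
step 3: fire t2:  (A=2, B=1, C=2, D=1, E=0, F=2) → (A=4, B=1, C=0, D=0, E=0, F=2)

YES — reachable via ⟨t0, t2, t2⟩ (3 firings)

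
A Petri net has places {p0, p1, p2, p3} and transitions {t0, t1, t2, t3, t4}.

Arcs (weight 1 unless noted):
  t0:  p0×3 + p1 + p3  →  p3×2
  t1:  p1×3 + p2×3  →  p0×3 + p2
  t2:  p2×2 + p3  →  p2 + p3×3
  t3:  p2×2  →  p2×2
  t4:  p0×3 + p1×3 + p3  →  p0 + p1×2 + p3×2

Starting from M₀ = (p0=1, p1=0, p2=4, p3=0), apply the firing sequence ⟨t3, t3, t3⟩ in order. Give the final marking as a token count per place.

(p0=1, p1=0, p2=4, p3=0)

step 1: fire t3:  (p0=1, p1=0, p2=4, p3=0) → (p0=1, p1=0, p2=4, p3=0)
step 2: fire t3:  (p0=1, p1=0, p2=4, p3=0) → (p0=1, p1=0, p2=4, p3=0)
step 3: fire t3:  (p0=1, p1=0, p2=4, p3=0) → (p0=1, p1=0, p2=4, p3=0)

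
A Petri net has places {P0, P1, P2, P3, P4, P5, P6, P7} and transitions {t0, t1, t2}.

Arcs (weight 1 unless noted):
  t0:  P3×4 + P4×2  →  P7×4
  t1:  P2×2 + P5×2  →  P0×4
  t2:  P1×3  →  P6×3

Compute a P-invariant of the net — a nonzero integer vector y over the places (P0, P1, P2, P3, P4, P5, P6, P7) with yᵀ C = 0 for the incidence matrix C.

y = (P0:1, P1:0, P2:2, P3:0, P4:0, P5:0, P6:0, P7:0)

Incidence matrix C (rows=places, cols=transitions):
       t0   t1   t2
   P0   0    4    0
   P1   0    0   -3
   P2   0   -2    0
   P3  -4    0    0
   P4  -2    0    0
   P5   0   -2    0
   P6   0    0    3
   P7   4    0    0

Candidate y = [1, 0, 2, 0, 0, 0, 0, 0]; check y·C column-wise:
  col t0: 1·0 + 2·0 + 0·-4 + 0·-2 + 0·4 = 0
  col t1: 1·4 + 2·-2 + 0·-2 = 0
  col t2: 1·0 + 0·-3 + 2·0 + 0·3 = 0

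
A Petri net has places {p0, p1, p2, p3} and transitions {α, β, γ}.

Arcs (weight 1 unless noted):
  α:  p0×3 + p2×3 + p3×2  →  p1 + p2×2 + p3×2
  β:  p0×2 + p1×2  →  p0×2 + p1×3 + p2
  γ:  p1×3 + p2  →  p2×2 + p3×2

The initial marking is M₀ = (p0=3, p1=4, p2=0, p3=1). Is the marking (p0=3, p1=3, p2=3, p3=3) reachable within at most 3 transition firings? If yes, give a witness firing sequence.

step 1: fire β:  (p0=3, p1=4, p2=0, p3=1) → (p0=3, p1=5, p2=1, p3=1)
step 2: fire β:  (p0=3, p1=5, p2=1, p3=1) → (p0=3, p1=6, p2=2, p3=1)
step 3: fire γ:  (p0=3, p1=6, p2=2, p3=1) → (p0=3, p1=3, p2=3, p3=3)

YES — reachable via ⟨β, β, γ⟩ (3 firings)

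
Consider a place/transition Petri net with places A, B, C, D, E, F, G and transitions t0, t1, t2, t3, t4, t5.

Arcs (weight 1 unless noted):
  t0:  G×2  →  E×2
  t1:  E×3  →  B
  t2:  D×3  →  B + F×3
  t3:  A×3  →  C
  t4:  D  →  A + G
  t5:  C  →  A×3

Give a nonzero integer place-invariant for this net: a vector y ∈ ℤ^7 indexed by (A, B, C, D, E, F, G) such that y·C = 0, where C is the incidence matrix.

Incidence matrix C (rows=places, cols=transitions):
       t0   t1   t2   t3   t4   t5
    A   0    0    0   -3    1    3
    B   0    1    1    0    0    0
    C   0    0    0    1    0   -1
    D   0    0   -3    0   -1    0
    E   2   -3    0    0    0    0
    F   0    0    3    0    0    0
    G  -2    0    0    0    1    0

Candidate y = [1, 0, 3, 1, 0, 1, 0]; check y·C column-wise:
  col t0: 1·0 + 3·0 + 1·0 + 0·2 + 1·0 + 0·-2 = 0
  col t1: 1·0 + 0·1 + 3·0 + 1·0 + 0·-3 + 1·0 = 0
  col t2: 1·0 + 0·1 + 3·0 + 1·-3 + 1·3 = 0
  col t3: 1·-3 + 3·1 + 1·0 + 1·0 = 0
  col t4: 1·1 + 3·0 + 1·-1 + 1·0 + 0·1 = 0
  col t5: 1·3 + 3·-1 + 1·0 + 1·0 = 0

y = (A:1, B:0, C:3, D:1, E:0, F:1, G:0)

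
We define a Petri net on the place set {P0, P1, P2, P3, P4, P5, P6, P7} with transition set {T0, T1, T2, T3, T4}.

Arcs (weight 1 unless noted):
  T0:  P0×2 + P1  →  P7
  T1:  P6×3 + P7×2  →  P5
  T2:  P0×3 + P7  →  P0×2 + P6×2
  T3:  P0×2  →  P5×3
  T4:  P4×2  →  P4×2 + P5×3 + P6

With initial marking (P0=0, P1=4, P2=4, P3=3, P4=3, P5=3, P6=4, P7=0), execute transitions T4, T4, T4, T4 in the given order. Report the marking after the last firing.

(P0=0, P1=4, P2=4, P3=3, P4=3, P5=15, P6=8, P7=0)

step 1: fire T4:  (P0=0, P1=4, P2=4, P3=3, P4=3, P5=3, P6=4, P7=0) → (P0=0, P1=4, P2=4, P3=3, P4=3, P5=6, P6=5, P7=0)
step 2: fire T4:  (P0=0, P1=4, P2=4, P3=3, P4=3, P5=6, P6=5, P7=0) → (P0=0, P1=4, P2=4, P3=3, P4=3, P5=9, P6=6, P7=0)
step 3: fire T4:  (P0=0, P1=4, P2=4, P3=3, P4=3, P5=9, P6=6, P7=0) → (P0=0, P1=4, P2=4, P3=3, P4=3, P5=12, P6=7, P7=0)
step 4: fire T4:  (P0=0, P1=4, P2=4, P3=3, P4=3, P5=12, P6=7, P7=0) → (P0=0, P1=4, P2=4, P3=3, P4=3, P5=15, P6=8, P7=0)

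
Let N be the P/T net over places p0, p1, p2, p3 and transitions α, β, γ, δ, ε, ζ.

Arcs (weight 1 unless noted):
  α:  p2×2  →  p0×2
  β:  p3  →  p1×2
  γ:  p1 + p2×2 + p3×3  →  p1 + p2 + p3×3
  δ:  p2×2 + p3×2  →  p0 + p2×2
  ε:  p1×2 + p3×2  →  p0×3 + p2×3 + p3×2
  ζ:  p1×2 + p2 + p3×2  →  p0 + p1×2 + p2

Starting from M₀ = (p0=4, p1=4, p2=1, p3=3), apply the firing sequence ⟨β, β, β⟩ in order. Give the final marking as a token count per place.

(p0=4, p1=10, p2=1, p3=0)

step 1: fire β:  (p0=4, p1=4, p2=1, p3=3) → (p0=4, p1=6, p2=1, p3=2)
step 2: fire β:  (p0=4, p1=6, p2=1, p3=2) → (p0=4, p1=8, p2=1, p3=1)
step 3: fire β:  (p0=4, p1=8, p2=1, p3=1) → (p0=4, p1=10, p2=1, p3=0)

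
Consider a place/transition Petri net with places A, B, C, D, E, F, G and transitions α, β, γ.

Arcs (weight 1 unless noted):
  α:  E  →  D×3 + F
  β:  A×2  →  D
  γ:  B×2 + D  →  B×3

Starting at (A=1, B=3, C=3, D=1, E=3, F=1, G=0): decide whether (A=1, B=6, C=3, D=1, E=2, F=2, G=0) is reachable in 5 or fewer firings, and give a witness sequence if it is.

step 1: fire α:  (A=1, B=3, C=3, D=1, E=3, F=1, G=0) → (A=1, B=3, C=3, D=4, E=2, F=2, G=0)
step 2: fire γ:  (A=1, B=3, C=3, D=4, E=2, F=2, G=0) → (A=1, B=4, C=3, D=3, E=2, F=2, G=0)
step 3: fire γ:  (A=1, B=4, C=3, D=3, E=2, F=2, G=0) → (A=1, B=5, C=3, D=2, E=2, F=2, G=0)
step 4: fire γ:  (A=1, B=5, C=3, D=2, E=2, F=2, G=0) → (A=1, B=6, C=3, D=1, E=2, F=2, G=0)

YES — reachable via ⟨α, γ, γ, γ⟩ (4 firings)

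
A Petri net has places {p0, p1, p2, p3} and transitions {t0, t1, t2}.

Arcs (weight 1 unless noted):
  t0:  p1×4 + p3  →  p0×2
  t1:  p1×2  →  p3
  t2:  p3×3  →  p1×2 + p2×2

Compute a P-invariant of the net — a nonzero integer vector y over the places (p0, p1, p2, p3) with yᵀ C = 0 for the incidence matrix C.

Incidence matrix C (rows=places, cols=transitions):
       t0   t1   t2
   p0   2    0    0
   p1  -4   -2    2
   p2   0    0    2
   p3  -1    1   -3

Candidate y = [3, 1, 2, 2]; check y·C column-wise:
  col t0: 3·2 + 1·-4 + 2·0 + 2·-1 = 0
  col t1: 3·0 + 1·-2 + 2·0 + 2·1 = 0
  col t2: 3·0 + 1·2 + 2·2 + 2·-3 = 0

y = (p0:3, p1:1, p2:2, p3:2)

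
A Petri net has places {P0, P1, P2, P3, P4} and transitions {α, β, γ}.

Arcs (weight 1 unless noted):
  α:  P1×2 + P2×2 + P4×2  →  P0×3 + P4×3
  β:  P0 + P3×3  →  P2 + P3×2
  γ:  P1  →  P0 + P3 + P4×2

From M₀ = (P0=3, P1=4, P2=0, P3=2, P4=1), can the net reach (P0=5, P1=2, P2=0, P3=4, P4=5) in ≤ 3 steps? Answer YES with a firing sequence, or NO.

step 1: fire γ:  (P0=3, P1=4, P2=0, P3=2, P4=1) → (P0=4, P1=3, P2=0, P3=3, P4=3)
step 2: fire γ:  (P0=4, P1=3, P2=0, P3=3, P4=3) → (P0=5, P1=2, P2=0, P3=4, P4=5)

YES — reachable via ⟨γ, γ⟩ (2 firings)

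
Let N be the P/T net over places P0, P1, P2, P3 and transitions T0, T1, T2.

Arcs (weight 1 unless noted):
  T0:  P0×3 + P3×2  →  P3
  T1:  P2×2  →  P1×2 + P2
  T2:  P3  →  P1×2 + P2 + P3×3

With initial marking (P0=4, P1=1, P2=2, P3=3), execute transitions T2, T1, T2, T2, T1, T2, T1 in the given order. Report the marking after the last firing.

(P0=4, P1=15, P2=3, P3=11)

step 1: fire T2:  (P0=4, P1=1, P2=2, P3=3) → (P0=4, P1=3, P2=3, P3=5)
step 2: fire T1:  (P0=4, P1=3, P2=3, P3=5) → (P0=4, P1=5, P2=2, P3=5)
step 3: fire T2:  (P0=4, P1=5, P2=2, P3=5) → (P0=4, P1=7, P2=3, P3=7)
step 4: fire T2:  (P0=4, P1=7, P2=3, P3=7) → (P0=4, P1=9, P2=4, P3=9)
step 5: fire T1:  (P0=4, P1=9, P2=4, P3=9) → (P0=4, P1=11, P2=3, P3=9)
step 6: fire T2:  (P0=4, P1=11, P2=3, P3=9) → (P0=4, P1=13, P2=4, P3=11)
step 7: fire T1:  (P0=4, P1=13, P2=4, P3=11) → (P0=4, P1=15, P2=3, P3=11)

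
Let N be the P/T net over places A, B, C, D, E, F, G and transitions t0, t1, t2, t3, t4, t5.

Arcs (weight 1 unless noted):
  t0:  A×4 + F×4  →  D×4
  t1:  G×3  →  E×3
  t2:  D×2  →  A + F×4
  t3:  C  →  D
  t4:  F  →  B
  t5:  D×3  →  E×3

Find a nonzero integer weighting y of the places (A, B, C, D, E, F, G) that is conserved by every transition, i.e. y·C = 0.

y = (A:2, B:1, C:3, D:3, E:3, F:1, G:3)

Incidence matrix C (rows=places, cols=transitions):
       t0   t1   t2   t3   t4   t5
    A  -4    0    1    0    0    0
    B   0    0    0    0    1    0
    C   0    0    0   -1    0    0
    D   4    0   -2    1    0   -3
    E   0    3    0    0    0    3
    F  -4    0    4    0   -1    0
    G   0   -3    0    0    0    0

Candidate y = [2, 1, 3, 3, 3, 1, 3]; check y·C column-wise:
  col t0: 2·-4 + 1·0 + 3·0 + 3·4 + 3·0 + 1·-4 + 3·0 = 0
  col t1: 2·0 + 1·0 + 3·0 + 3·0 + 3·3 + 1·0 + 3·-3 = 0
  col t2: 2·1 + 1·0 + 3·0 + 3·-2 + 3·0 + 1·4 + 3·0 = 0
  col t3: 2·0 + 1·0 + 3·-1 + 3·1 + 3·0 + 1·0 + 3·0 = 0
  col t4: 2·0 + 1·1 + 3·0 + 3·0 + 3·0 + 1·-1 + 3·0 = 0
  col t5: 2·0 + 1·0 + 3·0 + 3·-3 + 3·3 + 1·0 + 3·0 = 0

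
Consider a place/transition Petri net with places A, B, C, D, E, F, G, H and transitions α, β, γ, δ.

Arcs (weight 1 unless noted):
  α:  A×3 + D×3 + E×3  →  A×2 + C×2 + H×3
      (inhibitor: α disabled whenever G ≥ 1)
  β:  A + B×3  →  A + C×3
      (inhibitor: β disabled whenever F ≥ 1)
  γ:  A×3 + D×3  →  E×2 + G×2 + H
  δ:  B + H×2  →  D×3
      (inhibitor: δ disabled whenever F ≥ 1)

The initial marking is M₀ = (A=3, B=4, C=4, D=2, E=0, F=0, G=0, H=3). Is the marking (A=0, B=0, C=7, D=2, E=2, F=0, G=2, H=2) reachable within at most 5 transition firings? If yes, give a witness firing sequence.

step 1: fire β:  (A=3, B=4, C=4, D=2, E=0, F=0, G=0, H=3) → (A=3, B=1, C=7, D=2, E=0, F=0, G=0, H=3)
step 2: fire δ:  (A=3, B=1, C=7, D=2, E=0, F=0, G=0, H=3) → (A=3, B=0, C=7, D=5, E=0, F=0, G=0, H=1)
step 3: fire γ:  (A=3, B=0, C=7, D=5, E=0, F=0, G=0, H=1) → (A=0, B=0, C=7, D=2, E=2, F=0, G=2, H=2)

YES — reachable via ⟨β, δ, γ⟩ (3 firings)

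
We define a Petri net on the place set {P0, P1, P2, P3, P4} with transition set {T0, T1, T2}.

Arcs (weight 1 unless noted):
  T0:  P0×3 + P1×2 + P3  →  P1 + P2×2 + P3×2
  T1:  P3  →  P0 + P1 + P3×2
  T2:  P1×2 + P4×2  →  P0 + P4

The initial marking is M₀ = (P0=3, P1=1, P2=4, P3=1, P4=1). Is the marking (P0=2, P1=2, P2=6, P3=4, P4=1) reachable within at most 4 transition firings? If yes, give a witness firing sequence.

YES — reachable via ⟨T1, T0, T1⟩ (3 firings)

step 1: fire T1:  (P0=3, P1=1, P2=4, P3=1, P4=1) → (P0=4, P1=2, P2=4, P3=2, P4=1)
step 2: fire T0:  (P0=4, P1=2, P2=4, P3=2, P4=1) → (P0=1, P1=1, P2=6, P3=3, P4=1)
step 3: fire T1:  (P0=1, P1=1, P2=6, P3=3, P4=1) → (P0=2, P1=2, P2=6, P3=4, P4=1)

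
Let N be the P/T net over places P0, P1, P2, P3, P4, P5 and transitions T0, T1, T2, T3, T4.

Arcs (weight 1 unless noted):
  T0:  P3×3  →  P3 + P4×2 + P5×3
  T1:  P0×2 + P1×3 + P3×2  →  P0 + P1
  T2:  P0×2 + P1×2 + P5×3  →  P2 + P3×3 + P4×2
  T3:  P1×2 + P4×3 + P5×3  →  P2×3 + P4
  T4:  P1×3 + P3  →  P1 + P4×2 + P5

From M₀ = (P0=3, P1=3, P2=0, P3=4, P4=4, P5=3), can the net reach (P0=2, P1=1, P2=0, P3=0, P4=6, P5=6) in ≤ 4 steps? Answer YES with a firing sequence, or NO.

YES — reachable via ⟨T0, T1⟩ (2 firings)

step 1: fire T0:  (P0=3, P1=3, P2=0, P3=4, P4=4, P5=3) → (P0=3, P1=3, P2=0, P3=2, P4=6, P5=6)
step 2: fire T1:  (P0=3, P1=3, P2=0, P3=2, P4=6, P5=6) → (P0=2, P1=1, P2=0, P3=0, P4=6, P5=6)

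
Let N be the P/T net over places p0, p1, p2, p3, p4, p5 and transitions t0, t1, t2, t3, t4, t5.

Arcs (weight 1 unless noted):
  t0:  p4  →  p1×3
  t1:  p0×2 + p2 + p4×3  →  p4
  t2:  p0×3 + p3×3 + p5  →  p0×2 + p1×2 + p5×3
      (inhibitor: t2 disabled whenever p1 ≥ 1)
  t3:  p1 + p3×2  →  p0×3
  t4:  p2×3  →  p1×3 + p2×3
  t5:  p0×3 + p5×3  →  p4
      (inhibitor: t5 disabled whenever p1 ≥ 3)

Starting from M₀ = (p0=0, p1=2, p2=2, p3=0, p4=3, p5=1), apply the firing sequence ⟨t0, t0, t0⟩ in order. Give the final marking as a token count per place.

step 1: fire t0:  (p0=0, p1=2, p2=2, p3=0, p4=3, p5=1) → (p0=0, p1=5, p2=2, p3=0, p4=2, p5=1)
step 2: fire t0:  (p0=0, p1=5, p2=2, p3=0, p4=2, p5=1) → (p0=0, p1=8, p2=2, p3=0, p4=1, p5=1)
step 3: fire t0:  (p0=0, p1=8, p2=2, p3=0, p4=1, p5=1) → (p0=0, p1=11, p2=2, p3=0, p4=0, p5=1)

(p0=0, p1=11, p2=2, p3=0, p4=0, p5=1)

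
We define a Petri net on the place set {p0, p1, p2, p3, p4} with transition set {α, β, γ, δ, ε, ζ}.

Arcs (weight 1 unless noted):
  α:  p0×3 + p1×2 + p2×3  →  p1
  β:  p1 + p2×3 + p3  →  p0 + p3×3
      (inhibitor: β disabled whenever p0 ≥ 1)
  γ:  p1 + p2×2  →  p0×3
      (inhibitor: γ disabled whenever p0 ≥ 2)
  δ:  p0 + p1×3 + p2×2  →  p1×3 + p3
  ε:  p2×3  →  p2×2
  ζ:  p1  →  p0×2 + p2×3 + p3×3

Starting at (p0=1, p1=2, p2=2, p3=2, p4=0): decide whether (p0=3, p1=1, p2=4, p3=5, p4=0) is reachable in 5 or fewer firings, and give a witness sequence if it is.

YES — reachable via ⟨ζ, ε⟩ (2 firings)

step 1: fire ζ:  (p0=1, p1=2, p2=2, p3=2, p4=0) → (p0=3, p1=1, p2=5, p3=5, p4=0)
step 2: fire ε:  (p0=3, p1=1, p2=5, p3=5, p4=0) → (p0=3, p1=1, p2=4, p3=5, p4=0)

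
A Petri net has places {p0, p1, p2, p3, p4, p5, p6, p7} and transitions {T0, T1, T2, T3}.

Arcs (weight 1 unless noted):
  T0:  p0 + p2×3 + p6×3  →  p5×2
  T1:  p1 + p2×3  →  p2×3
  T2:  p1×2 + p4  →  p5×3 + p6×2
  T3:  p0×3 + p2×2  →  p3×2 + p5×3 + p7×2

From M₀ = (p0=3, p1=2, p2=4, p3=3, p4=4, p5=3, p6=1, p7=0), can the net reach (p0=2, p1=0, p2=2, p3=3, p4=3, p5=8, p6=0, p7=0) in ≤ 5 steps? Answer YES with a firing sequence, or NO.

depth 0: 1 marking
depth 1: 4 markings reached so far
depth 2: 8 markings reached so far
depth 3: 9 markings reached so far
depth 4: 9 markings reached so far
(frontier empty at depth 4; search complete)
target is not among the 9 markings reachable within 5 steps

NO — not reachable within 5 firings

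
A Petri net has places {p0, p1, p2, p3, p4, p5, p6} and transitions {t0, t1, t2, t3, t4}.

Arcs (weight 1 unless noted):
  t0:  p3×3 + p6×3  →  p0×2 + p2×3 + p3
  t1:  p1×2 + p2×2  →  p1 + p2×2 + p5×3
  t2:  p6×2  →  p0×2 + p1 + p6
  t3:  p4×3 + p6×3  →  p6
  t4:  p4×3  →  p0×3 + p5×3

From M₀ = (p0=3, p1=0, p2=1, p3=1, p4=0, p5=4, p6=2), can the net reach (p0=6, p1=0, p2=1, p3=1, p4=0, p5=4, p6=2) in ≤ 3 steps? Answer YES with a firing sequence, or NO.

depth 0: 1 marking
depth 1: 2 markings reached so far
depth 2: 2 markings reached so far
(frontier empty at depth 2; search complete)
target is not among the 2 markings reachable within 3 steps

NO — not reachable within 3 firings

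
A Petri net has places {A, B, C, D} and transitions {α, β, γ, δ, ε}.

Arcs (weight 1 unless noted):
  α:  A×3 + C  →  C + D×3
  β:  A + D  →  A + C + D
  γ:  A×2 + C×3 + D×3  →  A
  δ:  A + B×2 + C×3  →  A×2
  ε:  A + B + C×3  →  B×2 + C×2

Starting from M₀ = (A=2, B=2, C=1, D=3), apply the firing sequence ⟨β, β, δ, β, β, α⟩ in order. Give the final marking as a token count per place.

step 1: fire β:  (A=2, B=2, C=1, D=3) → (A=2, B=2, C=2, D=3)
step 2: fire β:  (A=2, B=2, C=2, D=3) → (A=2, B=2, C=3, D=3)
step 3: fire δ:  (A=2, B=2, C=3, D=3) → (A=3, B=0, C=0, D=3)
step 4: fire β:  (A=3, B=0, C=0, D=3) → (A=3, B=0, C=1, D=3)
step 5: fire β:  (A=3, B=0, C=1, D=3) → (A=3, B=0, C=2, D=3)
step 6: fire α:  (A=3, B=0, C=2, D=3) → (A=0, B=0, C=2, D=6)

(A=0, B=0, C=2, D=6)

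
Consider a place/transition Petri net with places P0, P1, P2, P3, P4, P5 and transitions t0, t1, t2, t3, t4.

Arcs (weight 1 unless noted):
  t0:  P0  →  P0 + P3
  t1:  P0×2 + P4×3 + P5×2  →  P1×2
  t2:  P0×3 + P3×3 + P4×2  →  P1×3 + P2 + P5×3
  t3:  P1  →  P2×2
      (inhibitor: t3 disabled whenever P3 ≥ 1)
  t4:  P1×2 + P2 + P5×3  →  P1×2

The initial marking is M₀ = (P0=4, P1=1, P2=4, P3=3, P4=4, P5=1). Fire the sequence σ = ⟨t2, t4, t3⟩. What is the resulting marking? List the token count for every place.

(P0=1, P1=3, P2=6, P3=0, P4=2, P5=1)

step 1: fire t2:  (P0=4, P1=1, P2=4, P3=3, P4=4, P5=1) → (P0=1, P1=4, P2=5, P3=0, P4=2, P5=4)
step 2: fire t4:  (P0=1, P1=4, P2=5, P3=0, P4=2, P5=4) → (P0=1, P1=4, P2=4, P3=0, P4=2, P5=1)
step 3: fire t3:  (P0=1, P1=4, P2=4, P3=0, P4=2, P5=1) → (P0=1, P1=3, P2=6, P3=0, P4=2, P5=1)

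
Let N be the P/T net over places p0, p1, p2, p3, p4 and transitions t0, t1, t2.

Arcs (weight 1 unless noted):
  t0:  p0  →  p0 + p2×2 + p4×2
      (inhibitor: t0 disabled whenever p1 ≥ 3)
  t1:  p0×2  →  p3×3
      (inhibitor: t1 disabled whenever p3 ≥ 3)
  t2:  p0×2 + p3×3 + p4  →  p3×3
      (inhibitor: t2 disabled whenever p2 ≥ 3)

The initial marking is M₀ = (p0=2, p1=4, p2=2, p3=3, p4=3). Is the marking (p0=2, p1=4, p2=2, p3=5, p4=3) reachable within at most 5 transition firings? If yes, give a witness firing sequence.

depth 0: 1 marking
depth 1: 2 markings reached so far
depth 2: 2 markings reached so far
(frontier empty at depth 2; search complete)
target is not among the 2 markings reachable within 5 steps

NO — not reachable within 5 firings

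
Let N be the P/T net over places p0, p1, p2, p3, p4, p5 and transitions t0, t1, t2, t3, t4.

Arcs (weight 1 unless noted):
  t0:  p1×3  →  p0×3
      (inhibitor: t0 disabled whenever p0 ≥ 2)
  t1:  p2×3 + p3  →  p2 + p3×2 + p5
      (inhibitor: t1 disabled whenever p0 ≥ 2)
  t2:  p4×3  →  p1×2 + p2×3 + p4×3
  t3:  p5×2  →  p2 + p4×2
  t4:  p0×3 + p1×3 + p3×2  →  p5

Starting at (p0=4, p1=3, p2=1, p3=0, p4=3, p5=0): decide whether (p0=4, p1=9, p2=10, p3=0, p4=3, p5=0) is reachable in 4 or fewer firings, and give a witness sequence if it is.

step 1: fire t2:  (p0=4, p1=3, p2=1, p3=0, p4=3, p5=0) → (p0=4, p1=5, p2=4, p3=0, p4=3, p5=0)
step 2: fire t2:  (p0=4, p1=5, p2=4, p3=0, p4=3, p5=0) → (p0=4, p1=7, p2=7, p3=0, p4=3, p5=0)
step 3: fire t2:  (p0=4, p1=7, p2=7, p3=0, p4=3, p5=0) → (p0=4, p1=9, p2=10, p3=0, p4=3, p5=0)

YES — reachable via ⟨t2, t2, t2⟩ (3 firings)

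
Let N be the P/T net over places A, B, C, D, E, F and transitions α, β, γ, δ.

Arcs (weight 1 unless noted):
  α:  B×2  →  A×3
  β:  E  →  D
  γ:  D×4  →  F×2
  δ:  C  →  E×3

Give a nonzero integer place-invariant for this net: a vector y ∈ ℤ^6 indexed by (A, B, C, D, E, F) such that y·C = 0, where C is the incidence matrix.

y = (A:2, B:3, C:0, D:0, E:0, F:0)

Incidence matrix C (rows=places, cols=transitions):
        α    β    γ    δ
    A   3    0    0    0
    B  -2    0    0    0
    C   0    0    0   -1
    D   0    1   -4    0
    E   0   -1    0    3
    F   0    0    2    0

Candidate y = [2, 3, 0, 0, 0, 0]; check y·C column-wise:
  col α: 2·3 + 3·-2 = 0
  col β: 2·0 + 3·0 + 0·1 + 0·-1 = 0
  col γ: 2·0 + 3·0 + 0·-4 + 0·2 = 0
  col δ: 2·0 + 3·0 + 0·-1 + 0·3 = 0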